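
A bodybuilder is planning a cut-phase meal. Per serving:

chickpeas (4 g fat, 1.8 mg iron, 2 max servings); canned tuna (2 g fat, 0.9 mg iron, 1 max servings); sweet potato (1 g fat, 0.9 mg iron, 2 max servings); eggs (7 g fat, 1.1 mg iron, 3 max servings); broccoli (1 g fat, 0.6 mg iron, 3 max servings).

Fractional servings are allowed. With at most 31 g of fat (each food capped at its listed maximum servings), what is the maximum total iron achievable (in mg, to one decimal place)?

10.6 mg

Iron per g fat: sweet potato 0.9, broccoli 0.6, chickpeas 0.45, canned tuna 0.45, eggs 0.1571.
Take 2 servings of sweet potato: uses 2 g fat, +1.8 mg iron (running total 1.8 mg).
Take 3 servings of broccoli: uses 3 g fat, +1.8 mg iron (running total 3.6 mg).
Take 2 servings of chickpeas: uses 8 g fat, +3.6 mg iron (running total 7.2 mg).
Take 1 serving of canned tuna: uses 2 g fat, +0.9 mg iron (running total 8.1 mg).
Take 2.286 servings of eggs: uses 16 g fat, +2.5 mg iron (running total 10.6 mg).
Greedy by best ratio exhausts the fat allowance optimally: 10.6 mg.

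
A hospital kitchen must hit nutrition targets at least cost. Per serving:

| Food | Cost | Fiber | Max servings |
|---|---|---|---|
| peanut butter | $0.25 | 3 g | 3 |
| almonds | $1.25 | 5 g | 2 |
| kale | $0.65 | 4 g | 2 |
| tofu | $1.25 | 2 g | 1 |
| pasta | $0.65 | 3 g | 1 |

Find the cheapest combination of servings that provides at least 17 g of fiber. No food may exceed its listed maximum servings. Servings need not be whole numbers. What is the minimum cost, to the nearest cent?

Cost per g of fiber: peanut butter $0.0833, kale $0.1625, pasta $0.2167, almonds $0.2500, tofu $0.6250.
Take 3 servings of peanut butter: +9.0 g fiber for $0.75 (total $0.75, still need 8.0 g).
Take 2 servings of kale: +8.0 g fiber for $1.30 (total $2.05, still need 0.0 g).
Greedy by cheapest-per-g is optimal for a single linear constraint, so the minimum cost is $2.05.

$2.05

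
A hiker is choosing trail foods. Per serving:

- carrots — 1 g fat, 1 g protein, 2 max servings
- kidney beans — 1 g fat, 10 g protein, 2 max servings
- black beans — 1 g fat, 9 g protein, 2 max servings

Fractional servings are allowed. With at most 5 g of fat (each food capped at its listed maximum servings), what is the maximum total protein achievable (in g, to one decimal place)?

Protein per g fat: kidney beans 10, black beans 9, carrots 1.
Take 2 servings of kidney beans: uses 2 g fat, +20.0 g protein (running total 20.0 g).
Take 2 servings of black beans: uses 2 g fat, +18.0 g protein (running total 38.0 g).
Take 1 serving of carrots: uses 1 g fat, +1.0 g protein (running total 39.0 g).
Greedy by best ratio exhausts the fat allowance optimally: 39.0 g.

39.0 g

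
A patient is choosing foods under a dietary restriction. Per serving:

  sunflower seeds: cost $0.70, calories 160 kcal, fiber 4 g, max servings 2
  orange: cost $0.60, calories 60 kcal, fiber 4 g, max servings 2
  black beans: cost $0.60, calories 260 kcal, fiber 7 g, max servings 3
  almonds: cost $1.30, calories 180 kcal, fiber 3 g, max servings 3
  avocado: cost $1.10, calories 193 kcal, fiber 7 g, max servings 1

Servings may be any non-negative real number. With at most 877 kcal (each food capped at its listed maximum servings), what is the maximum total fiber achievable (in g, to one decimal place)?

Fiber per kcal: orange 0.06667, avocado 0.03627, black beans 0.02692, sunflower seeds 0.025, almonds 0.01667.
Take 2 servings of orange: uses 120 kcal, +8.0 g fiber (running total 8.0 g).
Take 1 serving of avocado: uses 193 kcal, +7.0 g fiber (running total 15.0 g).
Take 2.169 servings of black beans: uses 564 kcal, +15.2 g fiber (running total 30.2 g).
Filling greedily by fiber-per-kcal is optimal for one linear limit, giving 30.2 g.

30.2 g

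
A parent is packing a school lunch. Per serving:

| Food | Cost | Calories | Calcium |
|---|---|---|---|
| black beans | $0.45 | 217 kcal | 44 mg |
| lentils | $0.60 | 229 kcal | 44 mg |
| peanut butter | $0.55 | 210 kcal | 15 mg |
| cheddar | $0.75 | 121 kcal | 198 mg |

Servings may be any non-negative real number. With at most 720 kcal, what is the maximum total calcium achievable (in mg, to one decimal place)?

Calcium per kcal: cheddar 1.636, black beans 0.2028, lentils 0.1921, peanut butter 0.07143.
With no serving limits, spend the whole calories allowance on cheddar: 720 kcal / 121 kcal × 198 mg = 1178.2 mg.

1178.2 mg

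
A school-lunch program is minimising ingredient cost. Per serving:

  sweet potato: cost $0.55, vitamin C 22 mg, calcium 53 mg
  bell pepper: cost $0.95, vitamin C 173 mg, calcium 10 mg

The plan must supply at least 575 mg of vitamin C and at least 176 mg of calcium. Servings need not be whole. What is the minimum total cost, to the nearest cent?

$4.34

This is a tiny linear program; its minimum lies at a vertex of the feasible set. List the vertices and price them.
sweet potato only: max(575/22, 176/53) = 26.14 servings → $14.38.
bell pepper only: max(575/173, 176/10) = 17.6 servings → $16.72.
sweet potato + bell pepper with both tight: 2.76 servings and 2.973 servings → $4.34.
So the least-cost plan costs $4.34.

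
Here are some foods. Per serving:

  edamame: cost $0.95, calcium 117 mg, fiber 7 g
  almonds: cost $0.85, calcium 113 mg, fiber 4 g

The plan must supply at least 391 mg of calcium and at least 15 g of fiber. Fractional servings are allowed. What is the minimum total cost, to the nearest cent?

$2.97

At the optimum either one food covers both requirements or two foods hit both targets exactly; no other combination can be cheaper.
edamame only: max(391/117, 15/7) = 3.342 servings → $3.17.
almonds only: max(391/113, 15/4) = 3.75 servings → $3.19.
edamame + almonds with both tight: 0.4056 servings and 3.04 servings → $2.97.
Cheapest feasible corner: $2.97.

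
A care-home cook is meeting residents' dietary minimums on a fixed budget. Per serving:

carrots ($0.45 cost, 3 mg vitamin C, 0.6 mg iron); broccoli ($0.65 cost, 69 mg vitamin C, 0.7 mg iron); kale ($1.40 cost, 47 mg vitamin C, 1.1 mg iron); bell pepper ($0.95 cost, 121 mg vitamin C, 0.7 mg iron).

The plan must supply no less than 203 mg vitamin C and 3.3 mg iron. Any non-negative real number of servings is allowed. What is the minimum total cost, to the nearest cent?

$2.83

With two linear requirements the optimum uses one or two foods; enumerate the corners.
carrots only: max(203/3, 3.3/0.6) = 67.67 servings → $30.45.
broccoli only: max(203/69, 3.3/0.7) = 4.714 servings → $3.06.
kale only: max(203/47, 3.3/1.1) = 4.319 servings → $6.05.
bell pepper only: max(203/121, 3.3/0.7) = 4.714 servings → $4.48.
carrots + broccoli with both tight: 2.178 servings and 2.847 servings → $2.83.
carrots + kale with both targets exact would need a negative amount; discard.
carrots + bell pepper with both tight: 3.648 servings and 1.587 servings → $3.15.
broccoli + kale with both tight: 1.586 servings and 1.991 servings → $3.82.
broccoli + bell pepper with both targets exact would need a negative amount; discard.
kale + bell pepper with both tight: 2.567 servings and 0.6806 servings → $4.24.
Cheapest feasible corner: $2.83.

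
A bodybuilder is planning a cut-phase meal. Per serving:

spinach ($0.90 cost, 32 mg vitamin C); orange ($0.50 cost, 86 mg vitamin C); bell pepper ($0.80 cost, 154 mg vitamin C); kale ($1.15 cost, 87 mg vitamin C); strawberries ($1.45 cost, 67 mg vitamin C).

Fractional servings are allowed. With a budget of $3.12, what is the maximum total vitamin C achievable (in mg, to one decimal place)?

600.6 mg

Vitamin C per dollar: bell pepper 192.5, orange 172, kale 75.65, strawberries 46.21, spinach 35.56.
With no serving limits, spend the whole cost allowance on bell pepper: $3.12 / $0.80 × 154 mg = 600.6 mg.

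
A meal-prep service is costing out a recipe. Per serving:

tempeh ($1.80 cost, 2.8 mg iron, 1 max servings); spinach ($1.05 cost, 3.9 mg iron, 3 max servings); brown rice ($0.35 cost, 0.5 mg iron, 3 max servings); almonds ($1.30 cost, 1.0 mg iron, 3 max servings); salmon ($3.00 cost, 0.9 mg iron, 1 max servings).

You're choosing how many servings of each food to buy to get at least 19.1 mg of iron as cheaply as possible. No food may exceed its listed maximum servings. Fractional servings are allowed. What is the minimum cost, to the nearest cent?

$10.23

Cost per mg of iron: spinach $0.2692, tempeh $0.6429, brown rice $0.7000, almonds $1.3000, salmon $3.3333.
Take 3 servings of spinach: +11.7 mg iron for $3.15 (total $3.15, still need 7.4 mg).
Take 1 serving of tempeh: +2.8 mg iron for $1.80 (total $4.95, still need 4.6 mg).
Take 3 servings of brown rice: +1.5 mg iron for $1.05 (total $6.00, still need 3.1 mg).
Take 3 servings of almonds: +3.0 mg iron for $3.90 (total $9.90, still need 0.1 mg).
Take 0.1111 servings of salmon: +0.1 mg iron for $0.33 (total $10.23, still need 0.0 mg).
Filling from the cheapest source first is optimal under one linear minimum: $10.23.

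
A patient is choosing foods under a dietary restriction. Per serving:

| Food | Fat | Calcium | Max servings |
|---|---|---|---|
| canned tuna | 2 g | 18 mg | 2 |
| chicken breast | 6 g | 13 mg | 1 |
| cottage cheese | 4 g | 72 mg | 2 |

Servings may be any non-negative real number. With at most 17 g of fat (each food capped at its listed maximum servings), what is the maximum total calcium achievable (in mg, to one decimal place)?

190.8 mg

Calcium per g fat: cottage cheese 18, canned tuna 9, chicken breast 2.167.
Take 2 servings of cottage cheese: uses 8 g fat, +144.0 mg calcium (running total 144.0 mg).
Take 2 servings of canned tuna: uses 4 g fat, +36.0 mg calcium (running total 180.0 mg).
Take 0.8333 servings of chicken breast: uses 5 g fat, +10.8 mg calcium (running total 190.8 mg).
Greedy by best ratio exhausts the fat allowance optimally: 190.8 mg.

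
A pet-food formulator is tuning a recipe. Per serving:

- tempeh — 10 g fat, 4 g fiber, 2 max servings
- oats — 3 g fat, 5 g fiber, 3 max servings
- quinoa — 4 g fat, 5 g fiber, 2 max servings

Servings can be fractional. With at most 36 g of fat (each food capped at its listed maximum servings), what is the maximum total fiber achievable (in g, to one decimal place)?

Fiber per g fat: oats 1.667, quinoa 1.25, tempeh 0.4.
Take 3 servings of oats: uses 9 g fat, +15.0 g fiber (running total 15.0 g).
Take 2 servings of quinoa: uses 8 g fat, +10.0 g fiber (running total 25.0 g).
Take 1.9 servings of tempeh: uses 19 g fat, +7.6 g fiber (running total 32.6 g).
Greedy by best ratio exhausts the fat allowance optimally: 32.6 g.

32.6 g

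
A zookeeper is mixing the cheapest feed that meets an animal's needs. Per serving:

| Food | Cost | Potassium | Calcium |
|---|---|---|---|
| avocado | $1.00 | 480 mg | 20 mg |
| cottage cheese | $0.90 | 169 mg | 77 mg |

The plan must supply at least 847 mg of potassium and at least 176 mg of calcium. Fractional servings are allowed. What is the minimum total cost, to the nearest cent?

$2.87

Check every corner: each single food scaled to meet both minima, and each pair solved so both constraints bind.
avocado only: max(847/480, 176/20) = 8.8 servings → $8.80.
cottage cheese only: max(847/169, 176/77) = 5.012 servings → $4.51.
avocado + cottage cheese with both tight: 1.056 servings and 2.011 servings → $2.87.
Cheapest feasible corner: $2.87.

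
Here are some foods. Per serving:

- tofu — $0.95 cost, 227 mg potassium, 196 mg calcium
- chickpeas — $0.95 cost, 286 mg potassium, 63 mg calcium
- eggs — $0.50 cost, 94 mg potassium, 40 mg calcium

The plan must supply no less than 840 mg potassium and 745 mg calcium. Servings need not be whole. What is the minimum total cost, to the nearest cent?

$3.61

At the optimum either one food covers both requirements or two foods hit both targets exactly; no other combination can be cheaper.
tofu only: max(840/227, 745/196) = 3.801 servings → $3.61.
chickpeas only: max(840/286, 745/63) = 11.83 servings → $11.23.
eggs only: max(840/94, 745/40) = 18.62 servings → $9.31.
tofu + chickpeas with both targets exact would need a negative amount; discard.
tofu + eggs with both targets exact would need a negative amount; discard.
chickpeas + eggs with both targets exact would need a negative amount; discard.
The minimum over all feasible corners is $3.61.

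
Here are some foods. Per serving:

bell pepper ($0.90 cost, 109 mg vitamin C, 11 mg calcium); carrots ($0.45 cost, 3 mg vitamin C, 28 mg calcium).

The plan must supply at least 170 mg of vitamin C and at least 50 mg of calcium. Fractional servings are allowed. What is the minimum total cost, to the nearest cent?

$1.91

Check every corner: each single food scaled to meet both minima, and each pair solved so both constraints bind.
bell pepper only: max(170/109, 50/11) = 4.545 servings → $4.09.
carrots only: max(170/3, 50/28) = 56.67 servings → $25.50.
bell pepper + carrots with both tight: 1.527 servings and 1.186 servings → $1.91.
The minimum over all feasible corners is $1.91.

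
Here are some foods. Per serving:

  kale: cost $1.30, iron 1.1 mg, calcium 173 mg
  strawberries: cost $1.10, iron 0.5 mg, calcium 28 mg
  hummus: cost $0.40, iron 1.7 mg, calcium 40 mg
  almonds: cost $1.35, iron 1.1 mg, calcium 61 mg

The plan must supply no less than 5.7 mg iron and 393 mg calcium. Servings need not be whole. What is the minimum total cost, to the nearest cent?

With two linear requirements the optimum uses one or two foods; enumerate the corners.
kale only: max(5.7/1.1, 393/173) = 5.182 servings → $6.74.
strawberries only: max(5.7/0.5, 393/28) = 14.04 servings → $15.44.
hummus only: max(5.7/1.7, 393/40) = 9.825 servings → $3.93.
almonds only: max(5.7/1.1, 393/61) = 6.443 servings → $8.70.
kale + strawberries with both tight: 0.6625 servings and 9.943 servings → $11.80.
kale + hummus with both tight: 1.76 servings and 2.214 servings → $3.17.
kale + almonds with both tight: 0.6867 servings and 4.495 servings → $6.96.
strawberries + hummus: the both-tight solution has a negative serving — not a feasible corner.
strawberries + almonds: the both-tight solution has a negative serving — not a feasible corner.
hummus + almonds: intersection lies outside the first quadrant.
Cheapest feasible corner: $3.17.

$3.17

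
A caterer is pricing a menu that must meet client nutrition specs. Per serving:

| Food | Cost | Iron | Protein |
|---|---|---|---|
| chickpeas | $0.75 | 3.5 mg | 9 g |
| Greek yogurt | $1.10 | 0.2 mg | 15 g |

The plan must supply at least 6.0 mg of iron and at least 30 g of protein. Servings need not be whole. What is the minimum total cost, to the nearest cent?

$2.35

The cheapest plan sits at a corner of the feasible region — with two constraints it uses at most two foods.
chickpeas only: max(6.0/3.5, 30/9) = 3.333 servings → $2.50.
Greek yogurt only: max(6.0/0.2, 30/15) = 30 servings → $33.00.
chickpeas + Greek yogurt with both tight: 1.657 servings and 1.006 servings → $2.35.
Cheapest feasible corner: $2.35.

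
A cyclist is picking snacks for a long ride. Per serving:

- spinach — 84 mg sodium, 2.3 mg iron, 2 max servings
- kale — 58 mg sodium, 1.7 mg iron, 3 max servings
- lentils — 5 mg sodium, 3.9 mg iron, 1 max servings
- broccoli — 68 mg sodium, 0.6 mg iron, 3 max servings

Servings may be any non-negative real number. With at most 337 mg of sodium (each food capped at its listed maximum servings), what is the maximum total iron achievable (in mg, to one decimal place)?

13.3 mg

Iron per mg sodium: lentils 0.78, kale 0.02931, spinach 0.02738, broccoli 0.008824.
Take 1 serving of lentils: uses 5 mg sodium, +3.9 mg iron (running total 3.9 mg).
Take 3 servings of kale: uses 174 mg sodium, +5.1 mg iron (running total 9.0 mg).
Take 1.881 servings of spinach: uses 158 mg sodium, +4.3 mg iron (running total 13.3 mg).
Greedy by best ratio exhausts the sodium allowance optimally: 13.3 mg.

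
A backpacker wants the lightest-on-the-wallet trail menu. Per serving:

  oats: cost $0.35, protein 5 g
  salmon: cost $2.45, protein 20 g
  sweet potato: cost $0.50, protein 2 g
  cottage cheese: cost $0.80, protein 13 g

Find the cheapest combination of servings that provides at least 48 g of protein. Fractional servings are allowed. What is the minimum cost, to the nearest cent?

$2.95

Cost per g of protein: cottage cheese $0.0615, oats $0.0700, salmon $0.1225, sweet potato $0.2500.
With no serving limits, use only cottage cheese: 48 g / 13 g = 3.692 servings × $0.80 = $2.95.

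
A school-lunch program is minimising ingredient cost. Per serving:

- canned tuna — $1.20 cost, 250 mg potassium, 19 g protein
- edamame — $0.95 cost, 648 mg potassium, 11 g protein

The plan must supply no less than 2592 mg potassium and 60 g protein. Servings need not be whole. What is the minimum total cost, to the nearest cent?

$4.70

The cheapest plan sits at a corner of the feasible region — with two constraints it uses at most two foods.
canned tuna only: max(2592/250, 60/19) = 10.37 servings → $12.44.
edamame only: max(2592/648, 60/11) = 5.455 servings → $5.18.
canned tuna + edamame with both tight: 1.084 servings and 3.582 servings → $4.70.
Cheapest feasible corner: $4.70.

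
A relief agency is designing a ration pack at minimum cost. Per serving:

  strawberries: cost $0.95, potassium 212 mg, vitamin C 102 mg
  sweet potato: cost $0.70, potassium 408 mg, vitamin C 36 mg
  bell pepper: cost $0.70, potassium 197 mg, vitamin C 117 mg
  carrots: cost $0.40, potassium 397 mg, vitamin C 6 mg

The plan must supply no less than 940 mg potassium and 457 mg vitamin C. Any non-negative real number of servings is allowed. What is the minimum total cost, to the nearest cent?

$2.89

An LP optimum is at a vertex; with two nutrient constraints at most two foods are used. Check each candidate.
strawberries only: max(940/212, 457/102) = 4.48 servings → $4.26.
sweet potato only: max(940/408, 457/36) = 12.69 servings → $8.89.
bell pepper only: max(940/197, 457/117) = 4.772 servings → $3.34.
carrots only: max(940/397, 457/6) = 76.17 servings → $30.47.
strawberries + sweet potato with both targets exact would need a negative amount; discard.
strawberries + bell pepper with both tight: 4.236 servings and 0.2132 servings → $4.17.
strawberries + carrots: the both-tight solution has a negative serving — not a feasible corner.
sweet potato + bell pepper with both tight: 0.4909 servings and 3.755 servings → $2.97.
sweet potato + carrots: the both-tight solution has a negative serving — not a feasible corner.
bell pepper + carrots with both tight: 3.883 servings and 0.4407 servings → $2.89.
Cheapest feasible corner: $2.89.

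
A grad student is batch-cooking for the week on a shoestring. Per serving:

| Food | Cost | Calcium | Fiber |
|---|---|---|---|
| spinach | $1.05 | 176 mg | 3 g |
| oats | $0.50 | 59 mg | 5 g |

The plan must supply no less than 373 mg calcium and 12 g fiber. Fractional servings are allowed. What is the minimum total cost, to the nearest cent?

$2.43

This is a tiny linear program; its minimum lies at a vertex of the feasible set. List the vertices and price them.
spinach only: max(373/176, 12/3) = 4 servings → $4.20.
oats only: max(373/59, 12/5) = 6.322 servings → $3.16.
spinach + oats with both tight: 1.646 servings and 1.413 servings → $2.43.
The minimum over all feasible corners is $2.43.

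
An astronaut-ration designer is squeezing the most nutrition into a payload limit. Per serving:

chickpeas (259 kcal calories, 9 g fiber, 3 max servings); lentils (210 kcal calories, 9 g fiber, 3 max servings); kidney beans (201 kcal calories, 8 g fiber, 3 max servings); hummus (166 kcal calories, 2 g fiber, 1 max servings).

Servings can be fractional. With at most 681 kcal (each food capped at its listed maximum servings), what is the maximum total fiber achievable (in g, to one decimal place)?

Fiber per kcal: lentils 0.04286, kidney beans 0.0398, chickpeas 0.03475, hummus 0.01205.
Take 3 servings of lentils: uses 630 kcal, +27.0 g fiber (running total 27.0 g).
Take 0.2537 servings of kidney beans: uses 51 kcal, +2.0 g fiber (running total 29.0 g).
Filling greedily by fiber-per-kcal is optimal for one linear limit, giving 29.0 g.

29.0 g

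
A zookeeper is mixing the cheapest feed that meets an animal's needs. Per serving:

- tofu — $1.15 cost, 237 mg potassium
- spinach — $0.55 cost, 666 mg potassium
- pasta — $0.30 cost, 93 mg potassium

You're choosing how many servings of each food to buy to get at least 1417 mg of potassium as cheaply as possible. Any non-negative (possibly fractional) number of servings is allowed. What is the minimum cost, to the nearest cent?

$1.17

Cost per mg of potassium: spinach $0.0008, pasta $0.0032, tofu $0.0049.
With no serving limits, use only spinach: 1417 mg / 666 mg = 2.128 servings × $0.55 = $1.17.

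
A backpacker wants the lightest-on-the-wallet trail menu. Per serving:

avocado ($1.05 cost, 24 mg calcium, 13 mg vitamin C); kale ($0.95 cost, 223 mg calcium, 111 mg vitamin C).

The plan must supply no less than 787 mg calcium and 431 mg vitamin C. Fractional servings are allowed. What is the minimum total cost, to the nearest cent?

$3.69

avocado only: max(787/24, 431/13) = 33.15 servings → $34.81.
kale only: max(787/223, 431/111) = 3.883 servings → $3.69.
avocado + kale: intersection lies outside the first quadrant.
So the least-cost plan costs $3.69.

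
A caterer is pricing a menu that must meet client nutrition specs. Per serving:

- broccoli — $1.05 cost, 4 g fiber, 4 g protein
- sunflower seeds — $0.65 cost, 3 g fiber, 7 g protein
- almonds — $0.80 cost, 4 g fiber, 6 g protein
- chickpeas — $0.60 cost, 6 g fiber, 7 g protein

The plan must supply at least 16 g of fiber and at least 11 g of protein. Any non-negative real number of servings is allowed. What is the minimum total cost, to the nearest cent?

The cheapest plan sits at a corner of the feasible region — with two constraints it uses at most two foods.
broccoli only: max(16/4, 11/4) = 4 servings → $4.20.
sunflower seeds only: max(16/3, 11/7) = 5.333 servings → $3.47.
almonds only: max(16/4, 11/6) = 4 servings → $3.20.
chickpeas only: max(16/6, 11/7) = 2.667 servings → $1.60.
broccoli + sunflower seeds: intersection lies outside the first quadrant.
broccoli + almonds with both targets exact would need a negative amount; discard.
broccoli + chickpeas: the both-tight solution has a negative serving — not a feasible corner.
sunflower seeds + almonds: intersection lies outside the first quadrant.
sunflower seeds + chickpeas with both targets exact would need a negative amount; discard.
almonds + chickpeas with both targets exact would need a negative amount; discard.
Cheapest feasible corner: $1.60.

$1.60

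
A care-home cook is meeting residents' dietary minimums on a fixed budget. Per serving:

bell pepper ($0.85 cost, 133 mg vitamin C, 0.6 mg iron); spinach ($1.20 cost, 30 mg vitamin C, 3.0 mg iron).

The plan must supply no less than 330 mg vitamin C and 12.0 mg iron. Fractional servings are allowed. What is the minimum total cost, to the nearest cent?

$5.81

This is a tiny linear program; its minimum lies at a vertex of the feasible set. List the vertices and price them.
bell pepper only: max(330/133, 12.0/0.6) = 20 servings → $17.00.
spinach only: max(330/30, 12.0/3.0) = 11 servings → $13.20.
bell pepper + spinach with both tight: 1.654 servings and 3.669 servings → $5.81.
The minimum over all feasible corners is $5.81.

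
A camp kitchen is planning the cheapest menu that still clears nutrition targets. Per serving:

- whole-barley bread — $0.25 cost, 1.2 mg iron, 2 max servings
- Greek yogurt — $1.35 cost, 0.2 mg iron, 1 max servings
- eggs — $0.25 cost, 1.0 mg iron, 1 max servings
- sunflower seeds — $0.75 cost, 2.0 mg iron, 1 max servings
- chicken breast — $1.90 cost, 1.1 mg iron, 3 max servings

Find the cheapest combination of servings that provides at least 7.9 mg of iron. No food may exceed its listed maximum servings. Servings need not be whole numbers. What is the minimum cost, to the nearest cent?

$5.82

Cost per mg of iron: whole-barley bread $0.2083, eggs $0.2500, sunflower seeds $0.3750, chicken breast $1.7273, Greek yogurt $6.7500.
Take 2 servings of whole-barley bread: +2.4 mg iron for $0.50 (total $0.50, still need 5.5 mg).
Take 1 serving of eggs: +1.0 mg iron for $0.25 (total $0.75, still need 4.5 mg).
Take 1 serving of sunflower seeds: +2.0 mg iron for $0.75 (total $1.50, still need 2.5 mg).
Take 2.273 servings of chicken breast: +2.5 mg iron for $4.32 (total $5.82, still need 0.0 mg).
Greedy by cheapest-per-mg is optimal for a single linear constraint, so the minimum cost is $5.82.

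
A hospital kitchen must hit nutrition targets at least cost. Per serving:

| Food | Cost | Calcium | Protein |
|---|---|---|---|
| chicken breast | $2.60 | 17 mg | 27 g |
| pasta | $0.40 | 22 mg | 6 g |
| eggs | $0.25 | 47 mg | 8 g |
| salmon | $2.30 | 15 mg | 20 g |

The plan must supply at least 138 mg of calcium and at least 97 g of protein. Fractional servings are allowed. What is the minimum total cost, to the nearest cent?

$3.03

An LP optimum is at a vertex; with two nutrient constraints at most two foods are used. Check each candidate.
chicken breast only: max(138/17, 97/27) = 8.118 servings → $21.11.
pasta only: max(138/22, 97/6) = 16.17 servings → $6.47.
eggs only: max(138/47, 97/8) = 12.12 servings → $3.03.
salmon only: max(138/15, 97/20) = 9.2 servings → $21.16.
chicken breast + pasta with both tight: 2.654 servings and 4.222 servings → $8.59.
chicken breast + eggs with both tight: 3.049 servings and 1.833 servings → $8.39.
chicken breast + salmon with both targets exact would need a negative amount; discard.
pasta + eggs: intersection lies outside the first quadrant.
pasta + salmon with both tight: 3.729 servings and 3.731 servings → $10.07.
eggs + salmon with both tight: 1.591 servings and 4.213 servings → $10.09.
Cheapest feasible corner: $3.03.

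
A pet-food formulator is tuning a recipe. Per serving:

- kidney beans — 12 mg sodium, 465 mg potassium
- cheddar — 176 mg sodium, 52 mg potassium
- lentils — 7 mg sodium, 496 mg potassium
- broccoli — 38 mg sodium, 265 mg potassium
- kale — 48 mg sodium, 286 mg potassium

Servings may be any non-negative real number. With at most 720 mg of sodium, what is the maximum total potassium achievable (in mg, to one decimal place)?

Potassium per mg sodium: lentils 70.86, kidney beans 38.75, broccoli 6.974, kale 5.958, cheddar 0.2955.
With no serving limits, spend the whole sodium allowance on lentils: 720 mg / 7 mg × 496 mg = 51017.1 mg.

51017.1 mg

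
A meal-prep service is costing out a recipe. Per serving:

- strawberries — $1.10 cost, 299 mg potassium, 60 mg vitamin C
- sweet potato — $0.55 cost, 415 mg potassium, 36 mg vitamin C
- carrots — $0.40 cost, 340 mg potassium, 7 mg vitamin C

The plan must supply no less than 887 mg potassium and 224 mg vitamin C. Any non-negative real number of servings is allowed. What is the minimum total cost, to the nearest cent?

The cheapest plan sits at a corner of the feasible region — with two constraints it uses at most two foods.
strawberries only: max(887/299, 224/60) = 3.733 servings → $4.11.
sweet potato only: max(887/415, 224/36) = 6.222 servings → $3.42.
carrots only: max(887/340, 224/7) = 32 servings → $12.80.
strawberries + sweet potato with both targets exact would need a negative amount; discard.
strawberries + carrots: the both-tight solution has a negative serving — not a feasible corner.
sweet potato + carrots: intersection lies outside the first quadrant.
Cheapest feasible corner: $3.42.

$3.42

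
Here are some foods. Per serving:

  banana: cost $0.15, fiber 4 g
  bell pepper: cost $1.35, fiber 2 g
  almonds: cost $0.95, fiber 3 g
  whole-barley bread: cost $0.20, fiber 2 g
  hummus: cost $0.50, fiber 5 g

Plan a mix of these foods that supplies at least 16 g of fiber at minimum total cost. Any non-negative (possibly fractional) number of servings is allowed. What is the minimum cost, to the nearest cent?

Cost per g of fiber: banana $0.0375, whole-barley bread $0.1000, hummus $0.1000, almonds $0.3167, bell pepper $0.6750.
With no serving limits, use only banana: 16 g / 4 g = 4 servings × $0.15 = $0.60.

$0.60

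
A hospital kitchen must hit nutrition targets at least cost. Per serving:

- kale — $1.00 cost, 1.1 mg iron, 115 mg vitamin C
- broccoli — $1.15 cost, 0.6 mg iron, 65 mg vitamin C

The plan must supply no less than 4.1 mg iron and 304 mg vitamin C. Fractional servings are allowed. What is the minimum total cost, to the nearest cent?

$3.73

kale only: max(4.1/1.1, 304/115) = 3.727 servings → $3.73.
broccoli only: max(4.1/0.6, 304/65) = 6.833 servings → $7.86.
kale + broccoli: intersection lies outside the first quadrant.
Cheapest feasible corner: $3.73.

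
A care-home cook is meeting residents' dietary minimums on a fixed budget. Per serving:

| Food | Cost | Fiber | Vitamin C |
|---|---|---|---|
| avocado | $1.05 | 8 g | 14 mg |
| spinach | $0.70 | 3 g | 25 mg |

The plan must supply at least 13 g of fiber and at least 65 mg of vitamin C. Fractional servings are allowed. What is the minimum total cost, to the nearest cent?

$2.36

An LP optimum is at a vertex; with two nutrient constraints at most two foods are used. Check each candidate.
avocado only: max(13/8, 65/14) = 4.643 servings → $4.88.
spinach only: max(13/3, 65/25) = 4.333 servings → $3.03.
avocado + spinach with both tight: 0.8228 servings and 2.139 servings → $2.36.
Cheapest feasible corner: $2.36.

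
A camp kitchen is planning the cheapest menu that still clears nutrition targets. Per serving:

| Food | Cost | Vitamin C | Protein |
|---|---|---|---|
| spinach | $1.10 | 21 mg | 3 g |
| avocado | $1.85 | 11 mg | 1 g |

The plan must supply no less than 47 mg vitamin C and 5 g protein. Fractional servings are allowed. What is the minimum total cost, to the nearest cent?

This is a tiny linear program; its minimum lies at a vertex of the feasible set. List the vertices and price them.
spinach only: max(47/21, 5/3) = 2.238 servings → $2.46.
avocado only: max(47/11, 5/1) = 5 servings → $9.25.
spinach + avocado with both tight: 0.6667 servings and 3 servings → $6.28.
The minimum over all feasible corners is $2.46.

$2.46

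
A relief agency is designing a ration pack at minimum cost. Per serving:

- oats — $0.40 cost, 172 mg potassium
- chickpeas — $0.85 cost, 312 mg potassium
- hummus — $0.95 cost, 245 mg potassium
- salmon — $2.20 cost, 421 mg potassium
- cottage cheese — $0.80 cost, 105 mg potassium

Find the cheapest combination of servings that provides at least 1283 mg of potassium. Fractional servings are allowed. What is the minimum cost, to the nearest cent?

Cost per mg of potassium: oats $0.0023, chickpeas $0.0027, hummus $0.0039, salmon $0.0052, cottage cheese $0.0076.
With no serving limits, use only oats: 1283 mg / 172 mg = 7.459 servings × $0.40 = $2.98.

$2.98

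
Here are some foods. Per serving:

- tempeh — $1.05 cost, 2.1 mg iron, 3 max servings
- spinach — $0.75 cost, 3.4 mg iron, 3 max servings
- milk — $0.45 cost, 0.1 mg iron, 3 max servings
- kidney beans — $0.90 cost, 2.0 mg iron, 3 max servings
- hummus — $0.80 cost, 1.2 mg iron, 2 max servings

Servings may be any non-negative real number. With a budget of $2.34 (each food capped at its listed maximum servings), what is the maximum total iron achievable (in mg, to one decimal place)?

10.4 mg

Iron per dollar: spinach 4.533, kidney beans 2.222, tempeh 2, hummus 1.5, milk 0.2222.
Take 3 servings of spinach: spends $2.25, +10.2 mg iron (running total 10.2 mg).
Take 0.1 servings of kidney beans: spends $0.09, +0.2 mg iron (running total 10.4 mg).
Greedy by best ratio exhausts the cost allowance optimally: 10.4 mg.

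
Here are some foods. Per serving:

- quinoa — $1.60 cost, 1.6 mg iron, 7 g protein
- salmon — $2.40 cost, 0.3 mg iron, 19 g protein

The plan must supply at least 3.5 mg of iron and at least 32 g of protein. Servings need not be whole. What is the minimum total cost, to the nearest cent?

With two linear requirements the optimum uses one or two foods; enumerate the corners.
quinoa only: max(3.5/1.6, 32/7) = 4.571 servings → $7.31.
salmon only: max(3.5/0.3, 32/19) = 11.67 servings → $28.00.
quinoa + salmon with both tight: 2.011 servings and 0.9435 servings → $5.48.
Cheapest feasible corner: $5.48.

$5.48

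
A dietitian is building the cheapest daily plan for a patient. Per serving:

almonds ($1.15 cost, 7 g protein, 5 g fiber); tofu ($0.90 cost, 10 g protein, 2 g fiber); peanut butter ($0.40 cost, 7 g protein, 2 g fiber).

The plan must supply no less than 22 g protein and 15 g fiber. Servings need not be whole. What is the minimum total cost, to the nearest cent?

At the optimum either one food covers both requirements or two foods hit both targets exactly; no other combination can be cheaper.
almonds only: max(22/7, 15/5) = 3.143 servings → $3.61.
tofu only: max(22/10, 15/2) = 7.5 servings → $6.75.
peanut butter only: max(22/7, 15/2) = 7.5 servings → $3.00.
almonds + tofu with both tight: 2.944 servings and 0.1389 servings → $3.51.
almonds + peanut butter with both tight: 2.905 servings and 0.2381 servings → $3.44.
tofu + peanut butter: intersection lies outside the first quadrant.
So the least-cost plan costs $3.00.

$3.00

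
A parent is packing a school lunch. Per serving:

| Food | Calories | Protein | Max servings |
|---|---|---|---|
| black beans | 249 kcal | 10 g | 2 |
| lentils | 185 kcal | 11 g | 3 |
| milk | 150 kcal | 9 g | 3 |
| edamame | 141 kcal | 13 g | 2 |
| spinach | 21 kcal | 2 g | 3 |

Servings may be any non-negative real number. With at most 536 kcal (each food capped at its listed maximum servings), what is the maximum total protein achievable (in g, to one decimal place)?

43.5 g

Protein per kcal: spinach 0.09524, edamame 0.0922, milk 0.06, lentils 0.05946, black beans 0.04016.
Take 3 servings of spinach: uses 63 kcal, +6.0 g protein (running total 6.0 g).
Take 2 servings of edamame: uses 282 kcal, +26.0 g protein (running total 32.0 g).
Take 1.273 servings of milk: uses 191 kcal, +11.5 g protein (running total 43.5 g).
Greedy by best ratio exhausts the calories allowance optimally: 43.5 g.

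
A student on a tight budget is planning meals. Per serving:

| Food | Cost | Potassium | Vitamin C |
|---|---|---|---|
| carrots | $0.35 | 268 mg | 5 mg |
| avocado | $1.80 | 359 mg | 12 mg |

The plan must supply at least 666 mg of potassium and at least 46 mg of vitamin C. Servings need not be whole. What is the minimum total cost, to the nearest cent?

With two linear requirements the optimum uses one or two foods; enumerate the corners.
carrots only: max(666/268, 46/5) = 9.2 servings → $3.22.
avocado only: max(666/359, 46/12) = 3.833 servings → $6.90.
carrots + avocado with both targets exact would need a negative amount; discard.
The minimum over all feasible corners is $3.22.

$3.22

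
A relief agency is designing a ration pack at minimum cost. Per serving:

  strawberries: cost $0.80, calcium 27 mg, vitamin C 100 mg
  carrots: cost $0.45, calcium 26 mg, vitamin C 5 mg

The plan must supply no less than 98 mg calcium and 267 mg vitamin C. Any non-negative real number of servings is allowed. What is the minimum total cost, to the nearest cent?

Check every corner: each single food scaled to meet both minima, and each pair solved so both constraints bind.
strawberries only: max(98/27, 267/100) = 3.63 servings → $2.90.
carrots only: max(98/26, 267/5) = 53.4 servings → $24.03.
strawberries + carrots with both tight: 2.617 servings and 1.051 servings → $2.57.
Cheapest feasible corner: $2.57.

$2.57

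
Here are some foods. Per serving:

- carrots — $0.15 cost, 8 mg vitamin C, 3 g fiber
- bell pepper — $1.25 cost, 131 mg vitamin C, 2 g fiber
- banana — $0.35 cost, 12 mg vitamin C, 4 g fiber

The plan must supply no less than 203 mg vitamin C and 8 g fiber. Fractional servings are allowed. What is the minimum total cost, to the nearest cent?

$2.06

Check every corner: each single food scaled to meet both minima, and each pair solved so both constraints bind.
carrots only: max(203/8, 8/3) = 25.38 servings → $3.81.
bell pepper only: max(203/131, 8/2) = 4 servings → $5.00.
banana only: max(203/12, 8/4) = 16.92 servings → $5.92.
carrots + bell pepper with both tight: 1.703 servings and 1.446 servings → $2.06.
carrots + banana: the both-tight solution has a negative serving — not a feasible corner.
bell pepper + banana with both tight: 1.432 servings and 1.284 servings → $2.24.
So the least-cost plan costs $2.06.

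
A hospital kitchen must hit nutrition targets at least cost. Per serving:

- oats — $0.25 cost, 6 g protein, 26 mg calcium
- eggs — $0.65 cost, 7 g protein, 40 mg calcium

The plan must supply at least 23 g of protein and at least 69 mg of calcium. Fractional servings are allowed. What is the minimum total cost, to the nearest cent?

$0.96

This is a tiny linear program; its minimum lies at a vertex of the feasible set. List the vertices and price them.
oats only: max(23/6, 69/26) = 3.833 servings → $0.96.
eggs only: max(23/7, 69/40) = 3.286 servings → $2.14.
oats + eggs with both targets exact would need a negative amount; discard.
The minimum over all feasible corners is $0.96.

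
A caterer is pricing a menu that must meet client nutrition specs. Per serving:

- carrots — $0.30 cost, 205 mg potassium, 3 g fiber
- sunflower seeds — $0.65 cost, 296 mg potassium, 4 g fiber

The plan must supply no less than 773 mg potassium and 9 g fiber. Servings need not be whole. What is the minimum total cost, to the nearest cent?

The cheapest plan sits at a corner of the feasible region — with two constraints it uses at most two foods.
carrots only: max(773/205, 9/3) = 3.771 servings → $1.13.
sunflower seeds only: max(773/296, 9/4) = 2.611 servings → $1.70.
carrots + sunflower seeds: the both-tight solution has a negative serving — not a feasible corner.
The minimum over all feasible corners is $1.13.

$1.13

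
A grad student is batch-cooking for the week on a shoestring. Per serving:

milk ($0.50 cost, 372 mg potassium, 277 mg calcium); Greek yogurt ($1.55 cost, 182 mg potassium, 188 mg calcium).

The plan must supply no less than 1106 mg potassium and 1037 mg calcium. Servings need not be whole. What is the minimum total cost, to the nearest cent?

$1.87

Check every corner: each single food scaled to meet both minima, and each pair solved so both constraints bind.
milk only: max(1106/372, 1037/277) = 3.744 servings → $1.87.
Greek yogurt only: max(1106/182, 1037/188) = 6.077 servings → $9.42.
milk + Greek yogurt with both tight: 0.9832 servings and 4.067 servings → $6.80.
So the least-cost plan costs $1.87.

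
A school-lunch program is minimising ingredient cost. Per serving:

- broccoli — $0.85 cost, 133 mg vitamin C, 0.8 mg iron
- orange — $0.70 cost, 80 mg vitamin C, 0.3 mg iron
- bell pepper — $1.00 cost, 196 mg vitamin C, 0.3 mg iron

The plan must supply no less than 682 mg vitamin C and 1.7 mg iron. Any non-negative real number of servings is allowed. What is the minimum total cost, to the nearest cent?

Compare the cost at each extreme point of the feasible region.
broccoli only: max(682/133, 1.7/0.8) = 5.128 servings → $4.36.
orange only: max(682/80, 1.7/0.3) = 8.525 servings → $5.97.
bell pepper only: max(682/196, 1.7/0.3) = 5.667 servings → $5.67.
broccoli + orange: the both-tight solution has a negative serving — not a feasible corner.
broccoli + bell pepper with both tight: 1.1 servings and 2.733 servings → $3.67.
orange + bell pepper with both tight: 3.695 servings and 1.971 servings → $4.56.
Cheapest feasible corner: $3.67.

$3.67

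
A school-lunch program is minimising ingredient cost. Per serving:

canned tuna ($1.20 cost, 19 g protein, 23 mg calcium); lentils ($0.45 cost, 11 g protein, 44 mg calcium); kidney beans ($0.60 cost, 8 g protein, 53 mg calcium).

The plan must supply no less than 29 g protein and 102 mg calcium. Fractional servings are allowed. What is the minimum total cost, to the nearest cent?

With two linear requirements the optimum uses one or two foods; enumerate the corners.
canned tuna only: max(29/19, 102/23) = 4.435 servings → $5.32.
lentils only: max(29/11, 102/44) = 2.636 servings → $1.19.
kidney beans only: max(29/8, 102/53) = 3.625 servings → $2.17.
canned tuna + lentils with both tight: 0.2642 servings and 2.18 servings → $1.30.
canned tuna + kidney beans with both tight: 0.8761 servings and 1.544 servings → $1.98.
lentils + kidney beans: intersection lies outside the first quadrant.
So the least-cost plan costs $1.19.

$1.19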